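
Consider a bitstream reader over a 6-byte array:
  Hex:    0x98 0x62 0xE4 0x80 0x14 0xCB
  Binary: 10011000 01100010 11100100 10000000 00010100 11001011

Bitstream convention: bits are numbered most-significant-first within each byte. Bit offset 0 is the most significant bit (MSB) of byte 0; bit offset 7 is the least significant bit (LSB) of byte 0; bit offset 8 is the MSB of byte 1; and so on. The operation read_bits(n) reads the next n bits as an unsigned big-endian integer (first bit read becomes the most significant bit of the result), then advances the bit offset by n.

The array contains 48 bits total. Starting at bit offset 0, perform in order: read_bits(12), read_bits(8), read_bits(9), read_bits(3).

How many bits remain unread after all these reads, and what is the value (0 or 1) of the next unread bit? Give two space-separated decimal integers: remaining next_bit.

Answer: 16 0

Derivation:
Read 1: bits[0:12] width=12 -> value=2438 (bin 100110000110); offset now 12 = byte 1 bit 4; 36 bits remain
Read 2: bits[12:20] width=8 -> value=46 (bin 00101110); offset now 20 = byte 2 bit 4; 28 bits remain
Read 3: bits[20:29] width=9 -> value=144 (bin 010010000); offset now 29 = byte 3 bit 5; 19 bits remain
Read 4: bits[29:32] width=3 -> value=0 (bin 000); offset now 32 = byte 4 bit 0; 16 bits remain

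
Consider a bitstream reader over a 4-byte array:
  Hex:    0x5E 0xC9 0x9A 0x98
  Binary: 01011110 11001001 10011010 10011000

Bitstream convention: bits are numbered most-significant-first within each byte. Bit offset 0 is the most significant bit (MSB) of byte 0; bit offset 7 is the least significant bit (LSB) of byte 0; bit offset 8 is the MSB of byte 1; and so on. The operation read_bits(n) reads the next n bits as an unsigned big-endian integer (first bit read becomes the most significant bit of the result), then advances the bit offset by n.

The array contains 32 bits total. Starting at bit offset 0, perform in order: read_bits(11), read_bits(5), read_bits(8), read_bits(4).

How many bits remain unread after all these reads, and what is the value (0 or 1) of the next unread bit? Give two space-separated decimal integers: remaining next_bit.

Read 1: bits[0:11] width=11 -> value=758 (bin 01011110110); offset now 11 = byte 1 bit 3; 21 bits remain
Read 2: bits[11:16] width=5 -> value=9 (bin 01001); offset now 16 = byte 2 bit 0; 16 bits remain
Read 3: bits[16:24] width=8 -> value=154 (bin 10011010); offset now 24 = byte 3 bit 0; 8 bits remain
Read 4: bits[24:28] width=4 -> value=9 (bin 1001); offset now 28 = byte 3 bit 4; 4 bits remain

Answer: 4 1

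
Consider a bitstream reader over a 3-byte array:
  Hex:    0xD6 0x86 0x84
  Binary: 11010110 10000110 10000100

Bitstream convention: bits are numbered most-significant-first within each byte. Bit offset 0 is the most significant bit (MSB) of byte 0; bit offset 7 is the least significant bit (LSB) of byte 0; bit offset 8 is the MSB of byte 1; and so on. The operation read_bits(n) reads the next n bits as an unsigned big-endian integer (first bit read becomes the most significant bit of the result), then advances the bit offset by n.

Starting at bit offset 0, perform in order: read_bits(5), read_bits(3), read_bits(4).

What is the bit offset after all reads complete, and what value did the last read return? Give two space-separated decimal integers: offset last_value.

Read 1: bits[0:5] width=5 -> value=26 (bin 11010); offset now 5 = byte 0 bit 5; 19 bits remain
Read 2: bits[5:8] width=3 -> value=6 (bin 110); offset now 8 = byte 1 bit 0; 16 bits remain
Read 3: bits[8:12] width=4 -> value=8 (bin 1000); offset now 12 = byte 1 bit 4; 12 bits remain

Answer: 12 8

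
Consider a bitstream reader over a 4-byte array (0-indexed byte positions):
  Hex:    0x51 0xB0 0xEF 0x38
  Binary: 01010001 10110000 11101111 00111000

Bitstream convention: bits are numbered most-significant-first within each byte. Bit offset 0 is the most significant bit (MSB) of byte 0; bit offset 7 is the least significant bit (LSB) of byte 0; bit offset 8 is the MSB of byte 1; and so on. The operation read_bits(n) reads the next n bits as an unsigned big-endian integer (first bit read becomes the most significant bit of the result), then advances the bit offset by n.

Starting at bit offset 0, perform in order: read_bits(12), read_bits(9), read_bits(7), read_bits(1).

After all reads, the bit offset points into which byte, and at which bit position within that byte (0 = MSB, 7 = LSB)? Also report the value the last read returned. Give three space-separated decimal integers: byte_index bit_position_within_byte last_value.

Answer: 3 5 1

Derivation:
Read 1: bits[0:12] width=12 -> value=1307 (bin 010100011011); offset now 12 = byte 1 bit 4; 20 bits remain
Read 2: bits[12:21] width=9 -> value=29 (bin 000011101); offset now 21 = byte 2 bit 5; 11 bits remain
Read 3: bits[21:28] width=7 -> value=115 (bin 1110011); offset now 28 = byte 3 bit 4; 4 bits remain
Read 4: bits[28:29] width=1 -> value=1 (bin 1); offset now 29 = byte 3 bit 5; 3 bits remain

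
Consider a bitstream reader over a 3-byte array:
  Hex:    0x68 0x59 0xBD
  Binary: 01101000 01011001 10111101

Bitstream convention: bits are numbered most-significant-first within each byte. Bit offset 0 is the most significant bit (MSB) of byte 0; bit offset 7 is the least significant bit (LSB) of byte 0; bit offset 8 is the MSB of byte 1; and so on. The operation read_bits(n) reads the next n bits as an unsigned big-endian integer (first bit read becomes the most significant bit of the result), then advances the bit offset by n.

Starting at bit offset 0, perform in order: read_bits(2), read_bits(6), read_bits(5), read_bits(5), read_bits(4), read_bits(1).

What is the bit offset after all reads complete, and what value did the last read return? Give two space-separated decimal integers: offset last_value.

Answer: 23 0

Derivation:
Read 1: bits[0:2] width=2 -> value=1 (bin 01); offset now 2 = byte 0 bit 2; 22 bits remain
Read 2: bits[2:8] width=6 -> value=40 (bin 101000); offset now 8 = byte 1 bit 0; 16 bits remain
Read 3: bits[8:13] width=5 -> value=11 (bin 01011); offset now 13 = byte 1 bit 5; 11 bits remain
Read 4: bits[13:18] width=5 -> value=6 (bin 00110); offset now 18 = byte 2 bit 2; 6 bits remain
Read 5: bits[18:22] width=4 -> value=15 (bin 1111); offset now 22 = byte 2 bit 6; 2 bits remain
Read 6: bits[22:23] width=1 -> value=0 (bin 0); offset now 23 = byte 2 bit 7; 1 bits remain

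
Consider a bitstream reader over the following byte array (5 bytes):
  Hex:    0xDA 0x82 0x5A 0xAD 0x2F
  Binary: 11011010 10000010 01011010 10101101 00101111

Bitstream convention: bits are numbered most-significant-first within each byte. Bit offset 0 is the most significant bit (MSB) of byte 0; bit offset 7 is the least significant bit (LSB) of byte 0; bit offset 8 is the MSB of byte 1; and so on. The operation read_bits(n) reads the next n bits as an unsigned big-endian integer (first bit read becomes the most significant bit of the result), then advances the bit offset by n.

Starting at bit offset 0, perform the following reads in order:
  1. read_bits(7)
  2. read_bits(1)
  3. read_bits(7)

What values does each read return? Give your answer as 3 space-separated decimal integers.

Read 1: bits[0:7] width=7 -> value=109 (bin 1101101); offset now 7 = byte 0 bit 7; 33 bits remain
Read 2: bits[7:8] width=1 -> value=0 (bin 0); offset now 8 = byte 1 bit 0; 32 bits remain
Read 3: bits[8:15] width=7 -> value=65 (bin 1000001); offset now 15 = byte 1 bit 7; 25 bits remain

Answer: 109 0 65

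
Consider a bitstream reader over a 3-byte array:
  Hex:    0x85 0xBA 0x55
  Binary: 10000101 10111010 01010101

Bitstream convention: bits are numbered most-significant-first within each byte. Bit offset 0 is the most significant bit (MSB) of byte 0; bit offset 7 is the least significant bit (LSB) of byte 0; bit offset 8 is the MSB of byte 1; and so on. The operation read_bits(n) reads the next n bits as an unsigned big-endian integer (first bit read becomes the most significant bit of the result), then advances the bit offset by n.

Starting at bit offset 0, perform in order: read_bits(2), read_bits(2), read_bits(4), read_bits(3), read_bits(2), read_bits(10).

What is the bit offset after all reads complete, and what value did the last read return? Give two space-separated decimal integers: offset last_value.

Answer: 23 298

Derivation:
Read 1: bits[0:2] width=2 -> value=2 (bin 10); offset now 2 = byte 0 bit 2; 22 bits remain
Read 2: bits[2:4] width=2 -> value=0 (bin 00); offset now 4 = byte 0 bit 4; 20 bits remain
Read 3: bits[4:8] width=4 -> value=5 (bin 0101); offset now 8 = byte 1 bit 0; 16 bits remain
Read 4: bits[8:11] width=3 -> value=5 (bin 101); offset now 11 = byte 1 bit 3; 13 bits remain
Read 5: bits[11:13] width=2 -> value=3 (bin 11); offset now 13 = byte 1 bit 5; 11 bits remain
Read 6: bits[13:23] width=10 -> value=298 (bin 0100101010); offset now 23 = byte 2 bit 7; 1 bits remain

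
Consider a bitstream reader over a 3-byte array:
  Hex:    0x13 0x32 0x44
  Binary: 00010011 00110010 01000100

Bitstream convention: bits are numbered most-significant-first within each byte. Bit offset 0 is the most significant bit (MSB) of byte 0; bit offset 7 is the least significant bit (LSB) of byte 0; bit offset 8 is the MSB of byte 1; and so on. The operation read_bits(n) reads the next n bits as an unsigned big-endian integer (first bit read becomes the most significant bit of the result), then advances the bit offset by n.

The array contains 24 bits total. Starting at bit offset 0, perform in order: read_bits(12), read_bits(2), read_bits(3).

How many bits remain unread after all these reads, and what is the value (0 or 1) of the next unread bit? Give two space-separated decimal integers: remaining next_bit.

Answer: 7 1

Derivation:
Read 1: bits[0:12] width=12 -> value=307 (bin 000100110011); offset now 12 = byte 1 bit 4; 12 bits remain
Read 2: bits[12:14] width=2 -> value=0 (bin 00); offset now 14 = byte 1 bit 6; 10 bits remain
Read 3: bits[14:17] width=3 -> value=4 (bin 100); offset now 17 = byte 2 bit 1; 7 bits remain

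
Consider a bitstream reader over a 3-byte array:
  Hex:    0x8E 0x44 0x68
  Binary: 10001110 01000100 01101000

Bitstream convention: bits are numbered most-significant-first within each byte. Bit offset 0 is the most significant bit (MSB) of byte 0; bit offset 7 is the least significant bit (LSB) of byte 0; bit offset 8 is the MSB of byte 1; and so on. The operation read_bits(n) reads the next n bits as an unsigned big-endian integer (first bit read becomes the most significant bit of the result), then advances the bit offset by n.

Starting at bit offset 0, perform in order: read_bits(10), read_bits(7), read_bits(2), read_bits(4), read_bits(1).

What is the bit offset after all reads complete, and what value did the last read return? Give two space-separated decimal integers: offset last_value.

Answer: 24 0

Derivation:
Read 1: bits[0:10] width=10 -> value=569 (bin 1000111001); offset now 10 = byte 1 bit 2; 14 bits remain
Read 2: bits[10:17] width=7 -> value=8 (bin 0001000); offset now 17 = byte 2 bit 1; 7 bits remain
Read 3: bits[17:19] width=2 -> value=3 (bin 11); offset now 19 = byte 2 bit 3; 5 bits remain
Read 4: bits[19:23] width=4 -> value=4 (bin 0100); offset now 23 = byte 2 bit 7; 1 bits remain
Read 5: bits[23:24] width=1 -> value=0 (bin 0); offset now 24 = byte 3 bit 0; 0 bits remain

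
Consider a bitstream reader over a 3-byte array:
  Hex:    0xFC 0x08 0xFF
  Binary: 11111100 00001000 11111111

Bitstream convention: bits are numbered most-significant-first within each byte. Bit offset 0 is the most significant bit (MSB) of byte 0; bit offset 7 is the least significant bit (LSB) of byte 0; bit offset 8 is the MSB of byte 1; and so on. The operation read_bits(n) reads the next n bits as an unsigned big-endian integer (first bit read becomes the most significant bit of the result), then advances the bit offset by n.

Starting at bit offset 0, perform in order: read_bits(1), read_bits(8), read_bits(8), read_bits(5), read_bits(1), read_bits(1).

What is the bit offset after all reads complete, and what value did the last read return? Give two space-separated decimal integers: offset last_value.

Read 1: bits[0:1] width=1 -> value=1 (bin 1); offset now 1 = byte 0 bit 1; 23 bits remain
Read 2: bits[1:9] width=8 -> value=248 (bin 11111000); offset now 9 = byte 1 bit 1; 15 bits remain
Read 3: bits[9:17] width=8 -> value=17 (bin 00010001); offset now 17 = byte 2 bit 1; 7 bits remain
Read 4: bits[17:22] width=5 -> value=31 (bin 11111); offset now 22 = byte 2 bit 6; 2 bits remain
Read 5: bits[22:23] width=1 -> value=1 (bin 1); offset now 23 = byte 2 bit 7; 1 bits remain
Read 6: bits[23:24] width=1 -> value=1 (bin 1); offset now 24 = byte 3 bit 0; 0 bits remain

Answer: 24 1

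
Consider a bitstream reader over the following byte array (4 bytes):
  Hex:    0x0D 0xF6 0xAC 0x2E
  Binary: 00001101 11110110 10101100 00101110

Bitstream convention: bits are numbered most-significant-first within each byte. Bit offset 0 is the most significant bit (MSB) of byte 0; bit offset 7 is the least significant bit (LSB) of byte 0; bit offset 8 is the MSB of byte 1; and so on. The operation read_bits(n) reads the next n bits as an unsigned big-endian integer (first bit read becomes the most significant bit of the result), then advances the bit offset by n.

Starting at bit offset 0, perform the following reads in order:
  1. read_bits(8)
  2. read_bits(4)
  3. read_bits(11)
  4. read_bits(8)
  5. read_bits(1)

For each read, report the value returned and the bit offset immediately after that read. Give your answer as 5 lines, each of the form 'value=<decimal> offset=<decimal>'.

Answer: value=13 offset=8
value=15 offset=12
value=854 offset=23
value=23 offset=31
value=0 offset=32

Derivation:
Read 1: bits[0:8] width=8 -> value=13 (bin 00001101); offset now 8 = byte 1 bit 0; 24 bits remain
Read 2: bits[8:12] width=4 -> value=15 (bin 1111); offset now 12 = byte 1 bit 4; 20 bits remain
Read 3: bits[12:23] width=11 -> value=854 (bin 01101010110); offset now 23 = byte 2 bit 7; 9 bits remain
Read 4: bits[23:31] width=8 -> value=23 (bin 00010111); offset now 31 = byte 3 bit 7; 1 bits remain
Read 5: bits[31:32] width=1 -> value=0 (bin 0); offset now 32 = byte 4 bit 0; 0 bits remain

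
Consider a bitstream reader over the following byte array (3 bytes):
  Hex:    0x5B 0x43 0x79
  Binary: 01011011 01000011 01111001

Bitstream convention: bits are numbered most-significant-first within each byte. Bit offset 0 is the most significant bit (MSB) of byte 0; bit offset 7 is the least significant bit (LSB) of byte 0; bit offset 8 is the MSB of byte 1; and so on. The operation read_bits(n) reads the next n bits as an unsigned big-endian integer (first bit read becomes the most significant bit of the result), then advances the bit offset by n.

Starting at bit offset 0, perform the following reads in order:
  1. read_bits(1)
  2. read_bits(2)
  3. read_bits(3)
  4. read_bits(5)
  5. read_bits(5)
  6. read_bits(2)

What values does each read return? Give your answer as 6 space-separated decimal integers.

Answer: 0 2 6 26 3 1

Derivation:
Read 1: bits[0:1] width=1 -> value=0 (bin 0); offset now 1 = byte 0 bit 1; 23 bits remain
Read 2: bits[1:3] width=2 -> value=2 (bin 10); offset now 3 = byte 0 bit 3; 21 bits remain
Read 3: bits[3:6] width=3 -> value=6 (bin 110); offset now 6 = byte 0 bit 6; 18 bits remain
Read 4: bits[6:11] width=5 -> value=26 (bin 11010); offset now 11 = byte 1 bit 3; 13 bits remain
Read 5: bits[11:16] width=5 -> value=3 (bin 00011); offset now 16 = byte 2 bit 0; 8 bits remain
Read 6: bits[16:18] width=2 -> value=1 (bin 01); offset now 18 = byte 2 bit 2; 6 bits remain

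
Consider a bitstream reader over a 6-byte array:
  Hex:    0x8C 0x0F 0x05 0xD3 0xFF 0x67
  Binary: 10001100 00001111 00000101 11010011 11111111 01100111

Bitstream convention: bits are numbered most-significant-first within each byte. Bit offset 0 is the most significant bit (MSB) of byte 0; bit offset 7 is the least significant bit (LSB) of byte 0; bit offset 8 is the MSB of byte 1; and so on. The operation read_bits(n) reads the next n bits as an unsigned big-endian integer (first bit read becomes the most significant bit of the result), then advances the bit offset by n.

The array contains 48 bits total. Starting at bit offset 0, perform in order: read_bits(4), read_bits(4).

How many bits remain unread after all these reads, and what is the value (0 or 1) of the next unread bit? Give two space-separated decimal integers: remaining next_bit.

Answer: 40 0

Derivation:
Read 1: bits[0:4] width=4 -> value=8 (bin 1000); offset now 4 = byte 0 bit 4; 44 bits remain
Read 2: bits[4:8] width=4 -> value=12 (bin 1100); offset now 8 = byte 1 bit 0; 40 bits remain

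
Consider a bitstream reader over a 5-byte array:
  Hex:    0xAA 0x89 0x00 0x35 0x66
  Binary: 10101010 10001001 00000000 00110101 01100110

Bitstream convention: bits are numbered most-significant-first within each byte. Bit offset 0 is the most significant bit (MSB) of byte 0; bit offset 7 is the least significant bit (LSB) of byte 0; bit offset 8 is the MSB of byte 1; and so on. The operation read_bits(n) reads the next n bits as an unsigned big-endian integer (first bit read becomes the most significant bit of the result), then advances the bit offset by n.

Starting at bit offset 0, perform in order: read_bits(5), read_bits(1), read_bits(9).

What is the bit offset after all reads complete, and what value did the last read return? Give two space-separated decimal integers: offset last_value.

Read 1: bits[0:5] width=5 -> value=21 (bin 10101); offset now 5 = byte 0 bit 5; 35 bits remain
Read 2: bits[5:6] width=1 -> value=0 (bin 0); offset now 6 = byte 0 bit 6; 34 bits remain
Read 3: bits[6:15] width=9 -> value=324 (bin 101000100); offset now 15 = byte 1 bit 7; 25 bits remain

Answer: 15 324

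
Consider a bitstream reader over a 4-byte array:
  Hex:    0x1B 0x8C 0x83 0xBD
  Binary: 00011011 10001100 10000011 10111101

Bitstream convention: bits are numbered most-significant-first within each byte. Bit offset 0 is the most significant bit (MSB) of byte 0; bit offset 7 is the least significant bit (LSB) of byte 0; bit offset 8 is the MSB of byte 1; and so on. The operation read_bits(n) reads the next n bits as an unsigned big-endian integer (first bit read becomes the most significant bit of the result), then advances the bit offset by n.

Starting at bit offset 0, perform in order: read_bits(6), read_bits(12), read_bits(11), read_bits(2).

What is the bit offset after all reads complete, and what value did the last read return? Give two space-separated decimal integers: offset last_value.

Read 1: bits[0:6] width=6 -> value=6 (bin 000110); offset now 6 = byte 0 bit 6; 26 bits remain
Read 2: bits[6:18] width=12 -> value=3634 (bin 111000110010); offset now 18 = byte 2 bit 2; 14 bits remain
Read 3: bits[18:29] width=11 -> value=119 (bin 00001110111); offset now 29 = byte 3 bit 5; 3 bits remain
Read 4: bits[29:31] width=2 -> value=2 (bin 10); offset now 31 = byte 3 bit 7; 1 bits remain

Answer: 31 2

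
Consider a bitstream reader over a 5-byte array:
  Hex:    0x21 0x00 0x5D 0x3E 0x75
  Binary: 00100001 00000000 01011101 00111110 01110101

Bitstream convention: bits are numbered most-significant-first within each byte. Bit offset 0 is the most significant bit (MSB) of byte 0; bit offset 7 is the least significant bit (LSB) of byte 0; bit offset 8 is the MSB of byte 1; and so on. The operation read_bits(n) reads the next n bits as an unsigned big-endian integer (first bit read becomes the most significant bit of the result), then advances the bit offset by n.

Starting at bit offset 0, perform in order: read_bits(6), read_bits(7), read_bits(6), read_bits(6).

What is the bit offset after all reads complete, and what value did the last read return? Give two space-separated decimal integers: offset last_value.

Answer: 25 58

Derivation:
Read 1: bits[0:6] width=6 -> value=8 (bin 001000); offset now 6 = byte 0 bit 6; 34 bits remain
Read 2: bits[6:13] width=7 -> value=32 (bin 0100000); offset now 13 = byte 1 bit 5; 27 bits remain
Read 3: bits[13:19] width=6 -> value=2 (bin 000010); offset now 19 = byte 2 bit 3; 21 bits remain
Read 4: bits[19:25] width=6 -> value=58 (bin 111010); offset now 25 = byte 3 bit 1; 15 bits remain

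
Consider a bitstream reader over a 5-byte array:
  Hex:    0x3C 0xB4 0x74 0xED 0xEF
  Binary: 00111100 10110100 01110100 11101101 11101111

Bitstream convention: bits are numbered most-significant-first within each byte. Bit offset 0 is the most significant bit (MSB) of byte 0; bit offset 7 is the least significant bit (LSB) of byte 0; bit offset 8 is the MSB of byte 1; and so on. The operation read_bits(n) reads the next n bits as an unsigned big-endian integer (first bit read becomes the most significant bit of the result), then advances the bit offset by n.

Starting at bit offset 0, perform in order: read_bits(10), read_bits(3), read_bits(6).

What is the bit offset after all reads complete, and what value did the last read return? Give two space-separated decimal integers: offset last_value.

Answer: 19 35

Derivation:
Read 1: bits[0:10] width=10 -> value=242 (bin 0011110010); offset now 10 = byte 1 bit 2; 30 bits remain
Read 2: bits[10:13] width=3 -> value=6 (bin 110); offset now 13 = byte 1 bit 5; 27 bits remain
Read 3: bits[13:19] width=6 -> value=35 (bin 100011); offset now 19 = byte 2 bit 3; 21 bits remain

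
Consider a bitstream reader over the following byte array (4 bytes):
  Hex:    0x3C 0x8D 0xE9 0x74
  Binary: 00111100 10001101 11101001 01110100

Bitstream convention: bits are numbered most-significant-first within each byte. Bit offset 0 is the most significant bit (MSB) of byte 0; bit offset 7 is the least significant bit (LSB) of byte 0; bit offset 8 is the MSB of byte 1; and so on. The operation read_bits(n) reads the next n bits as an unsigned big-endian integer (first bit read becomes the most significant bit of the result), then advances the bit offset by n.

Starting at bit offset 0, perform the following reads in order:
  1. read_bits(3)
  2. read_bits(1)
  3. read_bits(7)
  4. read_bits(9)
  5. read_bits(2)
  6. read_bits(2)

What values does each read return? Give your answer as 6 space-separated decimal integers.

Read 1: bits[0:3] width=3 -> value=1 (bin 001); offset now 3 = byte 0 bit 3; 29 bits remain
Read 2: bits[3:4] width=1 -> value=1 (bin 1); offset now 4 = byte 0 bit 4; 28 bits remain
Read 3: bits[4:11] width=7 -> value=100 (bin 1100100); offset now 11 = byte 1 bit 3; 21 bits remain
Read 4: bits[11:20] width=9 -> value=222 (bin 011011110); offset now 20 = byte 2 bit 4; 12 bits remain
Read 5: bits[20:22] width=2 -> value=2 (bin 10); offset now 22 = byte 2 bit 6; 10 bits remain
Read 6: bits[22:24] width=2 -> value=1 (bin 01); offset now 24 = byte 3 bit 0; 8 bits remain

Answer: 1 1 100 222 2 1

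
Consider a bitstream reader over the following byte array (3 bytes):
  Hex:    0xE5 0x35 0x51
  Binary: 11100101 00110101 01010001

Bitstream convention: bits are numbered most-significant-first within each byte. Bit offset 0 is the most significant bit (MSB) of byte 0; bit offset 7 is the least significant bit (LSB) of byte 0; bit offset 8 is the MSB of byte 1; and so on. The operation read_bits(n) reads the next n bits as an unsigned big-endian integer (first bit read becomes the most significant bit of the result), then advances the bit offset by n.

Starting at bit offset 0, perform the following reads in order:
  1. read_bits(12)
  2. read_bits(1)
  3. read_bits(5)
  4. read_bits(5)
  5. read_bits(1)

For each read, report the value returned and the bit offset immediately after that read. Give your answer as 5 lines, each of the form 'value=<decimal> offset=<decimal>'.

Read 1: bits[0:12] width=12 -> value=3667 (bin 111001010011); offset now 12 = byte 1 bit 4; 12 bits remain
Read 2: bits[12:13] width=1 -> value=0 (bin 0); offset now 13 = byte 1 bit 5; 11 bits remain
Read 3: bits[13:18] width=5 -> value=21 (bin 10101); offset now 18 = byte 2 bit 2; 6 bits remain
Read 4: bits[18:23] width=5 -> value=8 (bin 01000); offset now 23 = byte 2 bit 7; 1 bits remain
Read 5: bits[23:24] width=1 -> value=1 (bin 1); offset now 24 = byte 3 bit 0; 0 bits remain

Answer: value=3667 offset=12
value=0 offset=13
value=21 offset=18
value=8 offset=23
value=1 offset=24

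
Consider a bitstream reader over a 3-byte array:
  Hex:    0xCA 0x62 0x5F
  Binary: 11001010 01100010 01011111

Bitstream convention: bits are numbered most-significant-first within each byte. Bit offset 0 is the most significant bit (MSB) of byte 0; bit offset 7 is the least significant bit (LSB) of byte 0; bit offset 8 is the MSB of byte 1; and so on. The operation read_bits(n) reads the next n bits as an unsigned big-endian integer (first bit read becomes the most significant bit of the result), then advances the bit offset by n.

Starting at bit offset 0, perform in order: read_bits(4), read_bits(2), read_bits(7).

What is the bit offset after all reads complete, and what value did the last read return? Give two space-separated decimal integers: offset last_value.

Read 1: bits[0:4] width=4 -> value=12 (bin 1100); offset now 4 = byte 0 bit 4; 20 bits remain
Read 2: bits[4:6] width=2 -> value=2 (bin 10); offset now 6 = byte 0 bit 6; 18 bits remain
Read 3: bits[6:13] width=7 -> value=76 (bin 1001100); offset now 13 = byte 1 bit 5; 11 bits remain

Answer: 13 76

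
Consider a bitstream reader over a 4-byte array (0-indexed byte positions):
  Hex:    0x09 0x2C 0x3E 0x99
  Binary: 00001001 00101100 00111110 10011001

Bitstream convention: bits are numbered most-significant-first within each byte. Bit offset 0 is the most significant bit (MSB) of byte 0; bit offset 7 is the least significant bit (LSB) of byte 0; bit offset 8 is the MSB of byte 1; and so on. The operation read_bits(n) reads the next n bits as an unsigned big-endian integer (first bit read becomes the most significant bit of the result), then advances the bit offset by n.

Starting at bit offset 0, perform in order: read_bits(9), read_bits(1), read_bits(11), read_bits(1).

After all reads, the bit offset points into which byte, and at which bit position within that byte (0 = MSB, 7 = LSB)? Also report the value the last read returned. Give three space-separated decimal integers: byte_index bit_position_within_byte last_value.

Read 1: bits[0:9] width=9 -> value=18 (bin 000010010); offset now 9 = byte 1 bit 1; 23 bits remain
Read 2: bits[9:10] width=1 -> value=0 (bin 0); offset now 10 = byte 1 bit 2; 22 bits remain
Read 3: bits[10:21] width=11 -> value=1415 (bin 10110000111); offset now 21 = byte 2 bit 5; 11 bits remain
Read 4: bits[21:22] width=1 -> value=1 (bin 1); offset now 22 = byte 2 bit 6; 10 bits remain

Answer: 2 6 1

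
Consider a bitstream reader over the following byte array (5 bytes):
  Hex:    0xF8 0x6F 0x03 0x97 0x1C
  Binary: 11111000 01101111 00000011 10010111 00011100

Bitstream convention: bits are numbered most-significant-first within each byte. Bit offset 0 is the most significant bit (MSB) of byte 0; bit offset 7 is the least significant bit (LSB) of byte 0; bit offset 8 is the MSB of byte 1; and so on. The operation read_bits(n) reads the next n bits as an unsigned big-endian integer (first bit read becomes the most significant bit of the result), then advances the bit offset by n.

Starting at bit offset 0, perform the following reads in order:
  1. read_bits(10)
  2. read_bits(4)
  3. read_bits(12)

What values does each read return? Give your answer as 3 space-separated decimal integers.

Read 1: bits[0:10] width=10 -> value=993 (bin 1111100001); offset now 10 = byte 1 bit 2; 30 bits remain
Read 2: bits[10:14] width=4 -> value=11 (bin 1011); offset now 14 = byte 1 bit 6; 26 bits remain
Read 3: bits[14:26] width=12 -> value=3086 (bin 110000001110); offset now 26 = byte 3 bit 2; 14 bits remain

Answer: 993 11 3086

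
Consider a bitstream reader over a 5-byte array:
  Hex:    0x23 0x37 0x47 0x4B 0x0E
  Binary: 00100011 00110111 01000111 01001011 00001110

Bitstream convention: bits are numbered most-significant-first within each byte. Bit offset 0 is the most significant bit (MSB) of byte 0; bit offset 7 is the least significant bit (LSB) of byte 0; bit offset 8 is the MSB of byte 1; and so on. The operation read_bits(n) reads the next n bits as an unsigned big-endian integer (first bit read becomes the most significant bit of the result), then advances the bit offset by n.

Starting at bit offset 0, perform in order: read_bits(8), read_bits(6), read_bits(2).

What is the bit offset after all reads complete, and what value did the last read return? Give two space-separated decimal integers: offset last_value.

Answer: 16 3

Derivation:
Read 1: bits[0:8] width=8 -> value=35 (bin 00100011); offset now 8 = byte 1 bit 0; 32 bits remain
Read 2: bits[8:14] width=6 -> value=13 (bin 001101); offset now 14 = byte 1 bit 6; 26 bits remain
Read 3: bits[14:16] width=2 -> value=3 (bin 11); offset now 16 = byte 2 bit 0; 24 bits remain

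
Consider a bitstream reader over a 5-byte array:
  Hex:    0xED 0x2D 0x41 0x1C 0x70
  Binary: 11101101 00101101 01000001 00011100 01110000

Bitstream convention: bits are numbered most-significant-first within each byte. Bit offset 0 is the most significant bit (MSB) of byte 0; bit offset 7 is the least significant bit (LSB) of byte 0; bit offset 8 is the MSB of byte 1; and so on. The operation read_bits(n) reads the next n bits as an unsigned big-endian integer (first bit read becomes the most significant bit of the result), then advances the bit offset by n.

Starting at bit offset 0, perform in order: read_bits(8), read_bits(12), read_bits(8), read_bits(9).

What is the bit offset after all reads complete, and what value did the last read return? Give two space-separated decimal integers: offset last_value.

Answer: 37 398

Derivation:
Read 1: bits[0:8] width=8 -> value=237 (bin 11101101); offset now 8 = byte 1 bit 0; 32 bits remain
Read 2: bits[8:20] width=12 -> value=724 (bin 001011010100); offset now 20 = byte 2 bit 4; 20 bits remain
Read 3: bits[20:28] width=8 -> value=17 (bin 00010001); offset now 28 = byte 3 bit 4; 12 bits remain
Read 4: bits[28:37] width=9 -> value=398 (bin 110001110); offset now 37 = byte 4 bit 5; 3 bits remain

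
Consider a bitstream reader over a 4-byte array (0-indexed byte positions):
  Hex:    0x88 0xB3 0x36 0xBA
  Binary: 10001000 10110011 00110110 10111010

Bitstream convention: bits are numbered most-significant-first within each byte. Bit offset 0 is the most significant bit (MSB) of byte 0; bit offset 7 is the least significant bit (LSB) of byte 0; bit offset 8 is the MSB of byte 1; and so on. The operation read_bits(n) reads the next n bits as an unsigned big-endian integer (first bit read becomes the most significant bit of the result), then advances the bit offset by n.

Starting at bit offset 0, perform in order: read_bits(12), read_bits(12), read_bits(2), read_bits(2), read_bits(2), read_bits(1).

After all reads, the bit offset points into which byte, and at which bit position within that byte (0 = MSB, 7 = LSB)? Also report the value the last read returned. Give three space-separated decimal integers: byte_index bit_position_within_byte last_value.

Read 1: bits[0:12] width=12 -> value=2187 (bin 100010001011); offset now 12 = byte 1 bit 4; 20 bits remain
Read 2: bits[12:24] width=12 -> value=822 (bin 001100110110); offset now 24 = byte 3 bit 0; 8 bits remain
Read 3: bits[24:26] width=2 -> value=2 (bin 10); offset now 26 = byte 3 bit 2; 6 bits remain
Read 4: bits[26:28] width=2 -> value=3 (bin 11); offset now 28 = byte 3 bit 4; 4 bits remain
Read 5: bits[28:30] width=2 -> value=2 (bin 10); offset now 30 = byte 3 bit 6; 2 bits remain
Read 6: bits[30:31] width=1 -> value=1 (bin 1); offset now 31 = byte 3 bit 7; 1 bits remain

Answer: 3 7 1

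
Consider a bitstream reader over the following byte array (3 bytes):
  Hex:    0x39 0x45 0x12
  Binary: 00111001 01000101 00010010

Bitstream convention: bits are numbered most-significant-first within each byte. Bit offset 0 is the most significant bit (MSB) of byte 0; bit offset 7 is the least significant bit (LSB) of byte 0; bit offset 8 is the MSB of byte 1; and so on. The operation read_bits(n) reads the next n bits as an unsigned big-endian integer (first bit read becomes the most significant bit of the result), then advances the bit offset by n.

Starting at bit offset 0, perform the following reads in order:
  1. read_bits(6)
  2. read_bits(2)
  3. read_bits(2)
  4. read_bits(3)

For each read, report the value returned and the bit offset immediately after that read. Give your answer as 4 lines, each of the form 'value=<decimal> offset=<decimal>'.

Read 1: bits[0:6] width=6 -> value=14 (bin 001110); offset now 6 = byte 0 bit 6; 18 bits remain
Read 2: bits[6:8] width=2 -> value=1 (bin 01); offset now 8 = byte 1 bit 0; 16 bits remain
Read 3: bits[8:10] width=2 -> value=1 (bin 01); offset now 10 = byte 1 bit 2; 14 bits remain
Read 4: bits[10:13] width=3 -> value=0 (bin 000); offset now 13 = byte 1 bit 5; 11 bits remain

Answer: value=14 offset=6
value=1 offset=8
value=1 offset=10
value=0 offset=13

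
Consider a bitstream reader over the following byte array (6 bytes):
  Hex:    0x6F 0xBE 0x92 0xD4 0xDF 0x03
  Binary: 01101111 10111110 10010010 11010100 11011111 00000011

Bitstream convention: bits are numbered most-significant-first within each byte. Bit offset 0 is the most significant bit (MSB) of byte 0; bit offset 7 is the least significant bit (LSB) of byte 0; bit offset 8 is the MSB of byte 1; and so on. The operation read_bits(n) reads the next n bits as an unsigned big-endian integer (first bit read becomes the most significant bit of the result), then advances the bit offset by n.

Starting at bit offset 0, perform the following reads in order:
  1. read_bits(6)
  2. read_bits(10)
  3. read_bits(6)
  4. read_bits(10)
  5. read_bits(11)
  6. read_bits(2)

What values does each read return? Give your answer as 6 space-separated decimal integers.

Read 1: bits[0:6] width=6 -> value=27 (bin 011011); offset now 6 = byte 0 bit 6; 42 bits remain
Read 2: bits[6:16] width=10 -> value=958 (bin 1110111110); offset now 16 = byte 2 bit 0; 32 bits remain
Read 3: bits[16:22] width=6 -> value=36 (bin 100100); offset now 22 = byte 2 bit 6; 26 bits remain
Read 4: bits[22:32] width=10 -> value=724 (bin 1011010100); offset now 32 = byte 4 bit 0; 16 bits remain
Read 5: bits[32:43] width=11 -> value=1784 (bin 11011111000); offset now 43 = byte 5 bit 3; 5 bits remain
Read 6: bits[43:45] width=2 -> value=0 (bin 00); offset now 45 = byte 5 bit 5; 3 bits remain

Answer: 27 958 36 724 1784 0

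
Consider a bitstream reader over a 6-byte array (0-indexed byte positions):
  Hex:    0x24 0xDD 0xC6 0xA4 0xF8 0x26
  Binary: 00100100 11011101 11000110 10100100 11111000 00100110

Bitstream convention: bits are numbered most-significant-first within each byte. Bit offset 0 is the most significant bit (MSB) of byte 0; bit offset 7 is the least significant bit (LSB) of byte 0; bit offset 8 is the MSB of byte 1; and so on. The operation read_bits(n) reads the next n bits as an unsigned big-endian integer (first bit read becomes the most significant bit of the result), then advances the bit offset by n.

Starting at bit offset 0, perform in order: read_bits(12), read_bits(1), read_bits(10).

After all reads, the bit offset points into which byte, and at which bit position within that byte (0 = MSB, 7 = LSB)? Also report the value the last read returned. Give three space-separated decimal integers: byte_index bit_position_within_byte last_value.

Read 1: bits[0:12] width=12 -> value=589 (bin 001001001101); offset now 12 = byte 1 bit 4; 36 bits remain
Read 2: bits[12:13] width=1 -> value=1 (bin 1); offset now 13 = byte 1 bit 5; 35 bits remain
Read 3: bits[13:23] width=10 -> value=739 (bin 1011100011); offset now 23 = byte 2 bit 7; 25 bits remain

Answer: 2 7 739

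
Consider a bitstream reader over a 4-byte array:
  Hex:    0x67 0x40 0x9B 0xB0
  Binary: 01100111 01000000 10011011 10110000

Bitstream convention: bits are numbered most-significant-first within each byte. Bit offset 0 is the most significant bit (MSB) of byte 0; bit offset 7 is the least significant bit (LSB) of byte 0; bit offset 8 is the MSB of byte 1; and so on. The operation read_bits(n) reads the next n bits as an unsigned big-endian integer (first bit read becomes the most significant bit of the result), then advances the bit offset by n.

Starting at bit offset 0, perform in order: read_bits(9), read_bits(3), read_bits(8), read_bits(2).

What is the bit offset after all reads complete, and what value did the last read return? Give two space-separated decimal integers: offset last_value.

Read 1: bits[0:9] width=9 -> value=206 (bin 011001110); offset now 9 = byte 1 bit 1; 23 bits remain
Read 2: bits[9:12] width=3 -> value=4 (bin 100); offset now 12 = byte 1 bit 4; 20 bits remain
Read 3: bits[12:20] width=8 -> value=9 (bin 00001001); offset now 20 = byte 2 bit 4; 12 bits remain
Read 4: bits[20:22] width=2 -> value=2 (bin 10); offset now 22 = byte 2 bit 6; 10 bits remain

Answer: 22 2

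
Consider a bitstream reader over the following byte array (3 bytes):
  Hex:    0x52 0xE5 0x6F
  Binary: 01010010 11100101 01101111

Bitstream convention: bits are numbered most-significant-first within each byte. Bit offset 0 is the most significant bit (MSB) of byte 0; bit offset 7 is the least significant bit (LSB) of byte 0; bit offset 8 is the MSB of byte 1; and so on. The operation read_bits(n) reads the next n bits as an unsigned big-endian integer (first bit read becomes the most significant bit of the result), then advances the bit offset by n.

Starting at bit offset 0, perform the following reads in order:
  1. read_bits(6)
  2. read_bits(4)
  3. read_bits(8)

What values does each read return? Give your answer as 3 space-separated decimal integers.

Read 1: bits[0:6] width=6 -> value=20 (bin 010100); offset now 6 = byte 0 bit 6; 18 bits remain
Read 2: bits[6:10] width=4 -> value=11 (bin 1011); offset now 10 = byte 1 bit 2; 14 bits remain
Read 3: bits[10:18] width=8 -> value=149 (bin 10010101); offset now 18 = byte 2 bit 2; 6 bits remain

Answer: 20 11 149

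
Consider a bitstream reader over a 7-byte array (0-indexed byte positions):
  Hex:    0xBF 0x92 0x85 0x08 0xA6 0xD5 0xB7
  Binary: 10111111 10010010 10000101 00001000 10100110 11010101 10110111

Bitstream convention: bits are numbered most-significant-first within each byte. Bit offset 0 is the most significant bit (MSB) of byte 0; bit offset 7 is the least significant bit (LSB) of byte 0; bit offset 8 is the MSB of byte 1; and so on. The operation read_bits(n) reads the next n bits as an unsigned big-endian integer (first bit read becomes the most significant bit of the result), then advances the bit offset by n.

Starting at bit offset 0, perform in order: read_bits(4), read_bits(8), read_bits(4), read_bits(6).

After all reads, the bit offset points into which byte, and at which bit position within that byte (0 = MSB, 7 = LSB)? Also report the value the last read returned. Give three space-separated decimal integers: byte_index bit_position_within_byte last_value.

Read 1: bits[0:4] width=4 -> value=11 (bin 1011); offset now 4 = byte 0 bit 4; 52 bits remain
Read 2: bits[4:12] width=8 -> value=249 (bin 11111001); offset now 12 = byte 1 bit 4; 44 bits remain
Read 3: bits[12:16] width=4 -> value=2 (bin 0010); offset now 16 = byte 2 bit 0; 40 bits remain
Read 4: bits[16:22] width=6 -> value=33 (bin 100001); offset now 22 = byte 2 bit 6; 34 bits remain

Answer: 2 6 33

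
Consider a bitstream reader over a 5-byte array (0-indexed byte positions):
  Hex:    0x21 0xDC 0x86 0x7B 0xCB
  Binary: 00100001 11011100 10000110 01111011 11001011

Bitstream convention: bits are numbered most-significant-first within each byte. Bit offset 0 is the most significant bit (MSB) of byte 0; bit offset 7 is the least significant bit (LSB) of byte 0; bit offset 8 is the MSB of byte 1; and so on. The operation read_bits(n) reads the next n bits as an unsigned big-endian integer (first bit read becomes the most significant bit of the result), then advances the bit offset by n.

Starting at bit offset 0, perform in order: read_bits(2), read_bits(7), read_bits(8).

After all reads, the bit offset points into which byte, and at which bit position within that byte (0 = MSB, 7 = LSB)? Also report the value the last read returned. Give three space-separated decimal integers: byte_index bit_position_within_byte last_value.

Read 1: bits[0:2] width=2 -> value=0 (bin 00); offset now 2 = byte 0 bit 2; 38 bits remain
Read 2: bits[2:9] width=7 -> value=67 (bin 1000011); offset now 9 = byte 1 bit 1; 31 bits remain
Read 3: bits[9:17] width=8 -> value=185 (bin 10111001); offset now 17 = byte 2 bit 1; 23 bits remain

Answer: 2 1 185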